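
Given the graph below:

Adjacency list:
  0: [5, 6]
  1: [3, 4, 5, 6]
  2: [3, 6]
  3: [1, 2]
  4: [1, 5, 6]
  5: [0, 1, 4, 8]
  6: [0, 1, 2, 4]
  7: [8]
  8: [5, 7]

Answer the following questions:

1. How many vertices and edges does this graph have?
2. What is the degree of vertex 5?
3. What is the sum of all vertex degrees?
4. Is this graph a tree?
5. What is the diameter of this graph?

Count: 9 vertices, 12 edges.
Vertex 5 has neighbors [0, 1, 4, 8], degree = 4.
Handshaking lemma: 2 * 12 = 24.
A tree on 9 vertices has 8 edges. This graph has 12 edges (4 extra). Not a tree.
Diameter (longest shortest path) = 5.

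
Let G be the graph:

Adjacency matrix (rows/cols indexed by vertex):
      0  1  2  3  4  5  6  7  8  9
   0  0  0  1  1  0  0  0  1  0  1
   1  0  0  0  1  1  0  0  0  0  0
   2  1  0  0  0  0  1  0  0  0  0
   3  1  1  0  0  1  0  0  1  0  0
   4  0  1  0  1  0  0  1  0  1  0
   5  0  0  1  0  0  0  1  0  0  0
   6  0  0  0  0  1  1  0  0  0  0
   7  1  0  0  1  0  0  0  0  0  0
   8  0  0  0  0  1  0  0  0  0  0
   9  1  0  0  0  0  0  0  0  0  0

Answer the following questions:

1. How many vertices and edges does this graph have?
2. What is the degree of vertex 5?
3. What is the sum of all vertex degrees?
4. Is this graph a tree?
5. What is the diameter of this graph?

Count: 10 vertices, 12 edges.
Vertex 5 has neighbors [2, 6], degree = 2.
Handshaking lemma: 2 * 12 = 24.
A tree on 10 vertices has 9 edges. This graph has 12 edges (3 extra). Not a tree.
Diameter (longest shortest path) = 4.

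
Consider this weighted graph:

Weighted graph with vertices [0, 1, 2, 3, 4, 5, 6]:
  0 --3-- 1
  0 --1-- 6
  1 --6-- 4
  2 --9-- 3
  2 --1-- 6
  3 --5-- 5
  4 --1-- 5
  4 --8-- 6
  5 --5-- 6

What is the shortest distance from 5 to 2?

Using Dijkstra's algorithm from vertex 5:
Shortest path: 5 -> 6 -> 2
Total weight: 5 + 1 = 6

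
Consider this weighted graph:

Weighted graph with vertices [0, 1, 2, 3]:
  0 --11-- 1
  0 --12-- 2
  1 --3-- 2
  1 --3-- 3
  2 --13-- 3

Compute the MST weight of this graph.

Applying Kruskal's algorithm (sort edges by weight, add if no cycle):
  Add (1,3) w=3
  Add (1,2) w=3
  Add (0,1) w=11
  Skip (0,2) w=12 (creates cycle)
  Skip (2,3) w=13 (creates cycle)
MST weight = 17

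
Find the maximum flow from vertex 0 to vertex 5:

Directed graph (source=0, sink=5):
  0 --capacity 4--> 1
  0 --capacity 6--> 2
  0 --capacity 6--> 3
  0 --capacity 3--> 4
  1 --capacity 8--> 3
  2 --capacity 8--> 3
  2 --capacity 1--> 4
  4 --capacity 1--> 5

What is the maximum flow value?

Computing max flow:
  Flow on (0->2): 1/6
  Flow on (2->4): 1/1
  Flow on (4->5): 1/1
Maximum flow = 1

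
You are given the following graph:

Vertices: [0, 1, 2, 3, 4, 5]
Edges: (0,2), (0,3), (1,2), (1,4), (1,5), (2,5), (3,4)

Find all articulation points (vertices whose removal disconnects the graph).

No articulation points. The graph is biconnected.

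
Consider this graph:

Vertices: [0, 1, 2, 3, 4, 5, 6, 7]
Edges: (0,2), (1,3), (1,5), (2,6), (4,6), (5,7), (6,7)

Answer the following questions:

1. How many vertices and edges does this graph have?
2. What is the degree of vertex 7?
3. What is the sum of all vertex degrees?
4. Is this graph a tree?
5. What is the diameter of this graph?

Count: 8 vertices, 7 edges.
Vertex 7 has neighbors [5, 6], degree = 2.
Handshaking lemma: 2 * 7 = 14.
A graph is a tree iff it is connected and has exactly n-1 edges. This graph is connected (all 8 vertices in one component) and has 8-1 = 7 edges. It is a tree.
Diameter (longest shortest path) = 6.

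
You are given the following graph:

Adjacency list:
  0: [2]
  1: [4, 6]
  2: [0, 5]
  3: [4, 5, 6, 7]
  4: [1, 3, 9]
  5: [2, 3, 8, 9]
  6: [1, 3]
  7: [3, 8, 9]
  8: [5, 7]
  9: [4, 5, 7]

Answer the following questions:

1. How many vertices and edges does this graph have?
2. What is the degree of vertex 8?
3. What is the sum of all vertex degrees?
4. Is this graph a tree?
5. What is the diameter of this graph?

Count: 10 vertices, 13 edges.
Vertex 8 has neighbors [5, 7], degree = 2.
Handshaking lemma: 2 * 13 = 26.
A tree on 10 vertices has 9 edges. This graph has 13 edges (4 extra). Not a tree.
Diameter (longest shortest path) = 5.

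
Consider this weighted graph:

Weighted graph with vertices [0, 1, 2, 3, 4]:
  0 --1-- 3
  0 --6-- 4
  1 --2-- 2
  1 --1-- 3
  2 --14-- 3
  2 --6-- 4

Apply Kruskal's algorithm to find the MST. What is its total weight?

Applying Kruskal's algorithm (sort edges by weight, add if no cycle):
  Add (0,3) w=1
  Add (1,3) w=1
  Add (1,2) w=2
  Add (0,4) w=6
  Skip (2,4) w=6 (creates cycle)
  Skip (2,3) w=14 (creates cycle)
MST weight = 10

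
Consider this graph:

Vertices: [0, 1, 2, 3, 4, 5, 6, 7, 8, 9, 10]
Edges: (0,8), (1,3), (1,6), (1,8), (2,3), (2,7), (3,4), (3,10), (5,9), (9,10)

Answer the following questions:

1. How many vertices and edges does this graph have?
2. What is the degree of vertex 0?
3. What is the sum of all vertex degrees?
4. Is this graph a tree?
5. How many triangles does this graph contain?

Count: 11 vertices, 10 edges.
Vertex 0 has neighbors [8], degree = 1.
Handshaking lemma: 2 * 10 = 20.
A graph is a tree iff it is connected and has exactly n-1 edges. This graph is connected (all 11 vertices in one component) and has 11-1 = 10 edges. It is a tree.
Number of triangles = 0.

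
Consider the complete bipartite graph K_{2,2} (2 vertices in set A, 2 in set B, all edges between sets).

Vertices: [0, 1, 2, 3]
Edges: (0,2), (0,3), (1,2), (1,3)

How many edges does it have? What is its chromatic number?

K_{2,2} has 2 * 2 = 4 edges.
Bipartite graphs have chromatic number 2 (color each partition differently).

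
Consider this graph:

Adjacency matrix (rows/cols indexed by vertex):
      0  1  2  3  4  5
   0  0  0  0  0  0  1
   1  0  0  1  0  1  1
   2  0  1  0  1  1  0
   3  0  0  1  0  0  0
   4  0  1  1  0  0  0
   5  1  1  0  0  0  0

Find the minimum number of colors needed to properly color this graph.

The graph has a maximum clique of size 3 (lower bound on chromatic number).
A valid 3-coloring: {0: 0, 1: 0, 2: 1, 3: 0, 4: 2, 5: 1}.
Chromatic number = 3.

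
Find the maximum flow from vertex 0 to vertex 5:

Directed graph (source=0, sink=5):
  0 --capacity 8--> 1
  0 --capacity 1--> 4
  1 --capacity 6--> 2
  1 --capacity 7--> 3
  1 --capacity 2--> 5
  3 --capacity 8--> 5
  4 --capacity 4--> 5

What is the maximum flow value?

Computing max flow:
  Flow on (0->1): 8/8
  Flow on (0->4): 1/1
  Flow on (1->3): 6/7
  Flow on (1->5): 2/2
  Flow on (3->5): 6/8
  Flow on (4->5): 1/4
Maximum flow = 9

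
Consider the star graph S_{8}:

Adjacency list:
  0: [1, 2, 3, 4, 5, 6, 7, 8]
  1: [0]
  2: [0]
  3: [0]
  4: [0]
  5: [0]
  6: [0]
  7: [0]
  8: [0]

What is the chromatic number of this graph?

S_{8} has one hub adjacent to 8 leaves; leaves are pairwise non-adjacent.
Color the hub 0 and every leaf 1.
Chromatic number = 2.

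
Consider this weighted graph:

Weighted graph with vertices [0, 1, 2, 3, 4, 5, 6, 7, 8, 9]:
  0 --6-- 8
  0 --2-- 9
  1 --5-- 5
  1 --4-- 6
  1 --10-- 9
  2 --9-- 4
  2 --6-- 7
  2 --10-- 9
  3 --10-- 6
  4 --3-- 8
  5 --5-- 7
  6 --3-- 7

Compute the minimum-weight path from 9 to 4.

Using Dijkstra's algorithm from vertex 9:
Shortest path: 9 -> 0 -> 8 -> 4
Total weight: 2 + 6 + 3 = 11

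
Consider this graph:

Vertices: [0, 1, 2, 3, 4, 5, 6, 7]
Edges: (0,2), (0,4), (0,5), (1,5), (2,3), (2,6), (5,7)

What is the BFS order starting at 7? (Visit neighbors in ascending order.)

BFS from vertex 7 (neighbors processed in ascending order):
Visit order: 7, 5, 0, 1, 2, 4, 3, 6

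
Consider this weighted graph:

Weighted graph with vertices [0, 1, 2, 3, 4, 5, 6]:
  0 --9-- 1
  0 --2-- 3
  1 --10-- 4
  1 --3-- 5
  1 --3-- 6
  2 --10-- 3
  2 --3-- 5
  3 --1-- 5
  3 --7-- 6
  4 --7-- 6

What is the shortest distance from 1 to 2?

Using Dijkstra's algorithm from vertex 1:
Shortest path: 1 -> 5 -> 2
Total weight: 3 + 3 = 6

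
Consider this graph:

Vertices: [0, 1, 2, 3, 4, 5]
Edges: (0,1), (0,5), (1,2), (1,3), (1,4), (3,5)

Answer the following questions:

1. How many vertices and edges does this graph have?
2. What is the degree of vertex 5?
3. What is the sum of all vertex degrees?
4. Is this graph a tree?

Count: 6 vertices, 6 edges.
Vertex 5 has neighbors [0, 3], degree = 2.
Handshaking lemma: 2 * 6 = 12.
A tree on 6 vertices has 5 edges. This graph has 6 edges (1 extra). Not a tree.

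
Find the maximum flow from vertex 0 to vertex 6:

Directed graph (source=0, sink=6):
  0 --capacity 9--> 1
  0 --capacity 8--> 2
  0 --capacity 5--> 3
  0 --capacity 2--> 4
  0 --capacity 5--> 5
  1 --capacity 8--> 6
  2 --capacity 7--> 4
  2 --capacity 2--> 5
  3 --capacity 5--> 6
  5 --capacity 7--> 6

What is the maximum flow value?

Computing max flow:
  Flow on (0->1): 8/9
  Flow on (0->2): 2/8
  Flow on (0->3): 5/5
  Flow on (0->5): 5/5
  Flow on (1->6): 8/8
  Flow on (2->5): 2/2
  Flow on (3->6): 5/5
  Flow on (5->6): 7/7
Maximum flow = 20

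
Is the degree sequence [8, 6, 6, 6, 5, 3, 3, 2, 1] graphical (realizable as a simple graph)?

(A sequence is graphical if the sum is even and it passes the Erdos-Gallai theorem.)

Sum of degrees = 40. Sum is even but fails Erdos-Gallai. The sequence is NOT graphical.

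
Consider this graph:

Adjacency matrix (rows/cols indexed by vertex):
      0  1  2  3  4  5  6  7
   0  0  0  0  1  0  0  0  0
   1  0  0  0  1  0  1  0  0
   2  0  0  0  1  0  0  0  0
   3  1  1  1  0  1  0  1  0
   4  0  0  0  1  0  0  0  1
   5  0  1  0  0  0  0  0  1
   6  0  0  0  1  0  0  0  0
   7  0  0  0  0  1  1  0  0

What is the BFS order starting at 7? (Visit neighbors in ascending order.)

BFS from vertex 7 (neighbors processed in ascending order):
Visit order: 7, 4, 5, 3, 1, 0, 2, 6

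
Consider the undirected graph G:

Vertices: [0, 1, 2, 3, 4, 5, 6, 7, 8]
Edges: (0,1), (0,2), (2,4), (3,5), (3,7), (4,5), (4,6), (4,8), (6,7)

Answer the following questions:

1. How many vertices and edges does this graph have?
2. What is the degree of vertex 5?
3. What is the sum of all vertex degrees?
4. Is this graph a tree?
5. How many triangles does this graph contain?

Count: 9 vertices, 9 edges.
Vertex 5 has neighbors [3, 4], degree = 2.
Handshaking lemma: 2 * 9 = 18.
A tree on 9 vertices has 8 edges. This graph has 9 edges (1 extra). Not a tree.
Number of triangles = 0.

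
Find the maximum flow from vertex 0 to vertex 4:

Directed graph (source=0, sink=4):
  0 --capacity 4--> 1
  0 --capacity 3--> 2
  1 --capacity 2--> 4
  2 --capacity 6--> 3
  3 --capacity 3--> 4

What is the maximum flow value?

Computing max flow:
  Flow on (0->1): 2/4
  Flow on (0->2): 3/3
  Flow on (1->4): 2/2
  Flow on (2->3): 3/6
  Flow on (3->4): 3/3
Maximum flow = 5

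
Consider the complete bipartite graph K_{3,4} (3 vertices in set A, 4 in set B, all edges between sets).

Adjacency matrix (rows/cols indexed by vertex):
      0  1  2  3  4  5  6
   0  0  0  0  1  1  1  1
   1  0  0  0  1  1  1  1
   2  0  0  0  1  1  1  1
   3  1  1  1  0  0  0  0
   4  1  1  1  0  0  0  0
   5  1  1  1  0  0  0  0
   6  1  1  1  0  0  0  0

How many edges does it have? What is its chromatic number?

K_{3,4} has 3 * 4 = 12 edges.
Bipartite graphs have chromatic number 2 (color each partition differently).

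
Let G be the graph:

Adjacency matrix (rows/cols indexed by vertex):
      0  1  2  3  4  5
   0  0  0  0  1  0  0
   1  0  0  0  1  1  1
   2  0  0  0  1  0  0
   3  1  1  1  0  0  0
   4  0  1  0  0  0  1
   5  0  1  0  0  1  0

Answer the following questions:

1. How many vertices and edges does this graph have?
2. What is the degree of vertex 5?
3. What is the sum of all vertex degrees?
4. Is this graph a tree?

Count: 6 vertices, 6 edges.
Vertex 5 has neighbors [1, 4], degree = 2.
Handshaking lemma: 2 * 6 = 12.
A tree on 6 vertices has 5 edges. This graph has 6 edges (1 extra). Not a tree.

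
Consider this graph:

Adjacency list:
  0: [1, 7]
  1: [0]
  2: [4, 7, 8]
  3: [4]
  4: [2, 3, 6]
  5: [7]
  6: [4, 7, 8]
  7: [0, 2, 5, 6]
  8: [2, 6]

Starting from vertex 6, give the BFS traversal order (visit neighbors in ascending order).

BFS from vertex 6 (neighbors processed in ascending order):
Visit order: 6, 4, 7, 8, 2, 3, 0, 5, 1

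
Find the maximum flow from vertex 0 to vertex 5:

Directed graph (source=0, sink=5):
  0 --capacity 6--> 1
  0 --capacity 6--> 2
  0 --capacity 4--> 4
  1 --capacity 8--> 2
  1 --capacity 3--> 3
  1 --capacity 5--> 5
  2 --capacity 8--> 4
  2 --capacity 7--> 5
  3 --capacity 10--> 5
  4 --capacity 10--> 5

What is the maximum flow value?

Computing max flow:
  Flow on (0->1): 6/6
  Flow on (0->2): 6/6
  Flow on (0->4): 4/4
  Flow on (1->2): 1/8
  Flow on (1->5): 5/5
  Flow on (2->5): 7/7
  Flow on (4->5): 4/10
Maximum flow = 16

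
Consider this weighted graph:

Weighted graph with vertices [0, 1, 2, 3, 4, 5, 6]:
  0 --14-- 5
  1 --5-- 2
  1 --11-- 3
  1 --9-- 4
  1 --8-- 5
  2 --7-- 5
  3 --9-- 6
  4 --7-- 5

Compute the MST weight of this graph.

Applying Kruskal's algorithm (sort edges by weight, add if no cycle):
  Add (1,2) w=5
  Add (2,5) w=7
  Add (4,5) w=7
  Skip (1,5) w=8 (creates cycle)
  Skip (1,4) w=9 (creates cycle)
  Add (3,6) w=9
  Add (1,3) w=11
  Add (0,5) w=14
MST weight = 53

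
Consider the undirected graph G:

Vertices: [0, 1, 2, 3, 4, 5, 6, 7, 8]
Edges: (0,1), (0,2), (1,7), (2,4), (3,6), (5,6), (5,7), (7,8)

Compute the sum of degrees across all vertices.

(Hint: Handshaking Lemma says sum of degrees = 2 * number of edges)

Count edges: 8 edges.
By Handshaking Lemma: sum of degrees = 2 * 8 = 16.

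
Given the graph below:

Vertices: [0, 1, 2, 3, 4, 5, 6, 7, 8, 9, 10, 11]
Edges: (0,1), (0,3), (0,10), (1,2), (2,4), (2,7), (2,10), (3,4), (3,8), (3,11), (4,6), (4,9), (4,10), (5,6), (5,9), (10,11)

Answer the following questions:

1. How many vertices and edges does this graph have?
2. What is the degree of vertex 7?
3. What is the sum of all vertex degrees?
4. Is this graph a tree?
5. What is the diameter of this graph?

Count: 12 vertices, 16 edges.
Vertex 7 has neighbors [2], degree = 1.
Handshaking lemma: 2 * 16 = 32.
A tree on 12 vertices has 11 edges. This graph has 16 edges (5 extra). Not a tree.
Diameter (longest shortest path) = 4.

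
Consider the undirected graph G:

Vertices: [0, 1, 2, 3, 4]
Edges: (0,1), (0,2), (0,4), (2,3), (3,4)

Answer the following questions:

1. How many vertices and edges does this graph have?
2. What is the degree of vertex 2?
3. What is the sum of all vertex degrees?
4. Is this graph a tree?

Count: 5 vertices, 5 edges.
Vertex 2 has neighbors [0, 3], degree = 2.
Handshaking lemma: 2 * 5 = 10.
A tree on 5 vertices has 4 edges. This graph has 5 edges (1 extra). Not a tree.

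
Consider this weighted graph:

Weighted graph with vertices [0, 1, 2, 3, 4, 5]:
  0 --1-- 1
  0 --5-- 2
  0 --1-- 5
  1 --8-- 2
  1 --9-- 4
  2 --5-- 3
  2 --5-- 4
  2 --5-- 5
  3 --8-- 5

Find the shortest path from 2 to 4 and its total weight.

Using Dijkstra's algorithm from vertex 2:
Shortest path: 2 -> 4
Total weight: 5 = 5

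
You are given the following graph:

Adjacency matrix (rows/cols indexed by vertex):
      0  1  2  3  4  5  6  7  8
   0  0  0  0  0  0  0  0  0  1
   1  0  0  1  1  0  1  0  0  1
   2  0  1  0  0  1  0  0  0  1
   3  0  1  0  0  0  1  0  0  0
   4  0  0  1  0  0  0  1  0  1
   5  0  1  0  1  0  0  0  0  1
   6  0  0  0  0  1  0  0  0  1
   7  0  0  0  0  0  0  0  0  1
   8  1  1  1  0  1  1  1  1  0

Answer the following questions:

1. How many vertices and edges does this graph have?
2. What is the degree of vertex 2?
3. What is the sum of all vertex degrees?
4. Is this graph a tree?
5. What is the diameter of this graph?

Count: 9 vertices, 13 edges.
Vertex 2 has neighbors [1, 4, 8], degree = 3.
Handshaking lemma: 2 * 13 = 26.
A tree on 9 vertices has 8 edges. This graph has 13 edges (5 extra). Not a tree.
Diameter (longest shortest path) = 3.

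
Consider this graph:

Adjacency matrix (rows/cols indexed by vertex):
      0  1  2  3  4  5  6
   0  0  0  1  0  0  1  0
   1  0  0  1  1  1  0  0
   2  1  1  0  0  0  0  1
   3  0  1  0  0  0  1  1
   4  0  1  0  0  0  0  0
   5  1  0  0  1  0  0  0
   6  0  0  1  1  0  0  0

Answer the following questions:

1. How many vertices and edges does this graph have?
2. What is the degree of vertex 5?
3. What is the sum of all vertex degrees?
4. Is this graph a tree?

Count: 7 vertices, 8 edges.
Vertex 5 has neighbors [0, 3], degree = 2.
Handshaking lemma: 2 * 8 = 16.
A tree on 7 vertices has 6 edges. This graph has 8 edges (2 extra). Not a tree.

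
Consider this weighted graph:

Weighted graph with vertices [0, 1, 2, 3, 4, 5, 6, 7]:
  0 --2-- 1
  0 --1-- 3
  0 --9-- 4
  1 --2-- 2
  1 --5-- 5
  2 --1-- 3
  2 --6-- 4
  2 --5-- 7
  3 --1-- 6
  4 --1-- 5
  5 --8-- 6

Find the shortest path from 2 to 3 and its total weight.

Using Dijkstra's algorithm from vertex 2:
Shortest path: 2 -> 3
Total weight: 1 = 1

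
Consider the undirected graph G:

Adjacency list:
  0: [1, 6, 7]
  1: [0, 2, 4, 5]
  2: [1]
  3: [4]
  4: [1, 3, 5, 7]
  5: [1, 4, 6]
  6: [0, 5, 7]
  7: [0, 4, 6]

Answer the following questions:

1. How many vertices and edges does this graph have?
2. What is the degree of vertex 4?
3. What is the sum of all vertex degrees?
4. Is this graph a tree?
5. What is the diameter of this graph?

Count: 8 vertices, 11 edges.
Vertex 4 has neighbors [1, 3, 5, 7], degree = 4.
Handshaking lemma: 2 * 11 = 22.
A tree on 8 vertices has 7 edges. This graph has 11 edges (4 extra). Not a tree.
Diameter (longest shortest path) = 3.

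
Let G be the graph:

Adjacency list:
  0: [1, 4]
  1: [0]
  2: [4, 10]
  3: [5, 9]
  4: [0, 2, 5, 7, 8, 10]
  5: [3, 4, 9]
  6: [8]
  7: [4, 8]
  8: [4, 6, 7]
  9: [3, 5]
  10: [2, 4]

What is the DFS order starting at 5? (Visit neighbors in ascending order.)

DFS from vertex 5 (neighbors processed in ascending order):
Visit order: 5, 3, 9, 4, 0, 1, 2, 10, 7, 8, 6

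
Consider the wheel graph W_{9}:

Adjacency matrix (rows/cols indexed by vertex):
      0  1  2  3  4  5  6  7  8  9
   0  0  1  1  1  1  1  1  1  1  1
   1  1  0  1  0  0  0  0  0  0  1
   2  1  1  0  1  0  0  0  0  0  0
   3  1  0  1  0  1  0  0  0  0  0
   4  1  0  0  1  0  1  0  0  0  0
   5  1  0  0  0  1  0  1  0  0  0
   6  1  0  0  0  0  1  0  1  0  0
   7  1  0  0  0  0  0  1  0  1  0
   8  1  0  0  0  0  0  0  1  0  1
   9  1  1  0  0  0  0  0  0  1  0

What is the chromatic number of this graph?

W_{9} = C_{9} plus a hub adjacent to every cycle vertex.
The outer cycle needs 3 colors (odd cycle); the hub is adjacent to all of them so needs a fresh color.
Chromatic number = 3 + 1 = 4.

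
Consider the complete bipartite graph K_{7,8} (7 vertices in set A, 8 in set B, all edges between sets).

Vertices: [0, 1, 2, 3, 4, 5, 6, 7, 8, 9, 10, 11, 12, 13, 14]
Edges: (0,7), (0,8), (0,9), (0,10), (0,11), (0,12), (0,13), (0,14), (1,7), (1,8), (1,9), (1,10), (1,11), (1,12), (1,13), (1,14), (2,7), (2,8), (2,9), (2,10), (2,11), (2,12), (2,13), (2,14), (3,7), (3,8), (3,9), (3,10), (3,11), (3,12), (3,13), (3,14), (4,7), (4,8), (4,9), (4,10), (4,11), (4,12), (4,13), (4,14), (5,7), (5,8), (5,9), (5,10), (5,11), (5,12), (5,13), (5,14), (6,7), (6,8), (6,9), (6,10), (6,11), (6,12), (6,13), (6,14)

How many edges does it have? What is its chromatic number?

K_{7,8} has 7 * 8 = 56 edges.
Bipartite graphs have chromatic number 2 (color each partition differently).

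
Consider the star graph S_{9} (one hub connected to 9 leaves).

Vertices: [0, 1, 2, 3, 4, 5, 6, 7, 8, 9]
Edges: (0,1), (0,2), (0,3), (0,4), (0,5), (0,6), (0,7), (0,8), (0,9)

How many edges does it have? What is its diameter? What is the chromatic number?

Star graph S_{9}: the hub connects to all 9 leaves.
Edges = 9.
Diameter = 2 (any leaf to hub is 1, leaf to leaf through hub is 2).
Star graphs are bipartite (hub vs leaves), so chromatic number = 2.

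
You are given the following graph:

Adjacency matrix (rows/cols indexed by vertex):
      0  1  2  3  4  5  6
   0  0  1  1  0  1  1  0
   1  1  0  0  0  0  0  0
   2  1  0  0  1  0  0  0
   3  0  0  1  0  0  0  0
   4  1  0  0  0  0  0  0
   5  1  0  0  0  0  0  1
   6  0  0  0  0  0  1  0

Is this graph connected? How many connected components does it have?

Checking connectivity: the graph has 1 connected component(s).
All vertices are reachable from each other. The graph IS connected.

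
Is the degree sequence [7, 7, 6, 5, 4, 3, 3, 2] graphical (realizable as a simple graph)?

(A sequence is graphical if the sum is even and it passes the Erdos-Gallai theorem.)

Sum of degrees = 37. Sum is odd, so the sequence is NOT graphical.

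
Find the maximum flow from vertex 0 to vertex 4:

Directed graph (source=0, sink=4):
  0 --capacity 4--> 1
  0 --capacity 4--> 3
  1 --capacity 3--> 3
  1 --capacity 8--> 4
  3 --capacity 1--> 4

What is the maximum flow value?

Computing max flow:
  Flow on (0->1): 4/4
  Flow on (0->3): 1/4
  Flow on (1->4): 4/8
  Flow on (3->4): 1/1
Maximum flow = 5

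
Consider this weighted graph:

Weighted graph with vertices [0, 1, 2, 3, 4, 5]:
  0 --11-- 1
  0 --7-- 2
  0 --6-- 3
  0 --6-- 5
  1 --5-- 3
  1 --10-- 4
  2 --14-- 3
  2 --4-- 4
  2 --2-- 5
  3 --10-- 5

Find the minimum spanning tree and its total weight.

Applying Kruskal's algorithm (sort edges by weight, add if no cycle):
  Add (2,5) w=2
  Add (2,4) w=4
  Add (1,3) w=5
  Add (0,3) w=6
  Add (0,5) w=6
  Skip (0,2) w=7 (creates cycle)
  Skip (1,4) w=10 (creates cycle)
  Skip (3,5) w=10 (creates cycle)
  Skip (0,1) w=11 (creates cycle)
  Skip (2,3) w=14 (creates cycle)
MST weight = 23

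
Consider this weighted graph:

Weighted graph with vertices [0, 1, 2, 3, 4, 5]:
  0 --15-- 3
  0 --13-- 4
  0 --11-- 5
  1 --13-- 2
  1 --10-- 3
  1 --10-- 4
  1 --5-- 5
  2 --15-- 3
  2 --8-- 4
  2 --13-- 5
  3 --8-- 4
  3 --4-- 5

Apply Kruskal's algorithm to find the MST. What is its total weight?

Applying Kruskal's algorithm (sort edges by weight, add if no cycle):
  Add (3,5) w=4
  Add (1,5) w=5
  Add (2,4) w=8
  Add (3,4) w=8
  Skip (1,4) w=10 (creates cycle)
  Skip (1,3) w=10 (creates cycle)
  Add (0,5) w=11
  Skip (0,4) w=13 (creates cycle)
  Skip (1,2) w=13 (creates cycle)
  Skip (2,5) w=13 (creates cycle)
  Skip (0,3) w=15 (creates cycle)
  Skip (2,3) w=15 (creates cycle)
MST weight = 36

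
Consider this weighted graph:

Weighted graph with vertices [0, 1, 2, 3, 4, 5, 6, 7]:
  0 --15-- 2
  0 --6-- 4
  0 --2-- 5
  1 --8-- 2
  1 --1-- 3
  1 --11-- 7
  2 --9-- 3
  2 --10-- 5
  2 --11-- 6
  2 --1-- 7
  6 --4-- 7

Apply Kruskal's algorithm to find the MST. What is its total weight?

Applying Kruskal's algorithm (sort edges by weight, add if no cycle):
  Add (1,3) w=1
  Add (2,7) w=1
  Add (0,5) w=2
  Add (6,7) w=4
  Add (0,4) w=6
  Add (1,2) w=8
  Skip (2,3) w=9 (creates cycle)
  Add (2,5) w=10
  Skip (1,7) w=11 (creates cycle)
  Skip (2,6) w=11 (creates cycle)
  Skip (0,2) w=15 (creates cycle)
MST weight = 32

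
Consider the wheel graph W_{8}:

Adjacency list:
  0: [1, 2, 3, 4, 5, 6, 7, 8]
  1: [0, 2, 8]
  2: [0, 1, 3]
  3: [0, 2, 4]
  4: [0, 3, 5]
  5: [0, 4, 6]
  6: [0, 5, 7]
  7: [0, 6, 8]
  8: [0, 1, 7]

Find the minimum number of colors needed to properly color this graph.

W_{8} = C_{8} plus a hub adjacent to every cycle vertex.
The outer cycle needs 2 colors (even cycle); the hub is adjacent to all of them so needs a fresh color.
Chromatic number = 2 + 1 = 3.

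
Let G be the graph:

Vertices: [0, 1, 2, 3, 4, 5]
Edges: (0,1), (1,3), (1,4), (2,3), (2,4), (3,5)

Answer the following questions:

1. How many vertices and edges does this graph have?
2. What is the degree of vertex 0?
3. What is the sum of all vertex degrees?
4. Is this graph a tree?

Count: 6 vertices, 6 edges.
Vertex 0 has neighbors [1], degree = 1.
Handshaking lemma: 2 * 6 = 12.
A tree on 6 vertices has 5 edges. This graph has 6 edges (1 extra). Not a tree.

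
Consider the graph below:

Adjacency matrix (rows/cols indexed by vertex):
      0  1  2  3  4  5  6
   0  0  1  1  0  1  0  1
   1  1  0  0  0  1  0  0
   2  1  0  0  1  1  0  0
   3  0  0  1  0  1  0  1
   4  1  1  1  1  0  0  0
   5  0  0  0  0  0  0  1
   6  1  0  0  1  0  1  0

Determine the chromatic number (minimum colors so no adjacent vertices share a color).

The graph has a maximum clique of size 3 (lower bound on chromatic number).
A valid 3-coloring: {0: 0, 1: 2, 2: 2, 3: 0, 4: 1, 5: 0, 6: 1}.
Chromatic number = 3.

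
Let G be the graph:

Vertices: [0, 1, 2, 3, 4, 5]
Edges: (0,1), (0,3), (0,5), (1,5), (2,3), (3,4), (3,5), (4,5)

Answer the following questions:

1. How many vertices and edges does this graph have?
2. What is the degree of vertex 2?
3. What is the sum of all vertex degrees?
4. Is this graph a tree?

Count: 6 vertices, 8 edges.
Vertex 2 has neighbors [3], degree = 1.
Handshaking lemma: 2 * 8 = 16.
A tree on 6 vertices has 5 edges. This graph has 8 edges (3 extra). Not a tree.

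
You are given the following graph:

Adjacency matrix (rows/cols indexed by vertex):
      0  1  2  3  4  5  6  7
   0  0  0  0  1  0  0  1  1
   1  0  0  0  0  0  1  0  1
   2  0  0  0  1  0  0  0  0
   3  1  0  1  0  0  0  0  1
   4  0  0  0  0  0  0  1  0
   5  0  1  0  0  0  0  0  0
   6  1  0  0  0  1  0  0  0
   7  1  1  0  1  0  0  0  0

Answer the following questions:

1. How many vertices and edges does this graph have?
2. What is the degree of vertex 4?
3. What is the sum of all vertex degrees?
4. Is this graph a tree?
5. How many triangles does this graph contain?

Count: 8 vertices, 8 edges.
Vertex 4 has neighbors [6], degree = 1.
Handshaking lemma: 2 * 8 = 16.
A tree on 8 vertices has 7 edges. This graph has 8 edges (1 extra). Not a tree.
Number of triangles = 1.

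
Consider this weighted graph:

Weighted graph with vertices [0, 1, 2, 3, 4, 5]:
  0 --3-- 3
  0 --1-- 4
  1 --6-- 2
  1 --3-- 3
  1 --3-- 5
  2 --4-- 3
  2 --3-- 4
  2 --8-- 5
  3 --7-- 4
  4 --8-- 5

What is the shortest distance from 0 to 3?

Using Dijkstra's algorithm from vertex 0:
Shortest path: 0 -> 3
Total weight: 3 = 3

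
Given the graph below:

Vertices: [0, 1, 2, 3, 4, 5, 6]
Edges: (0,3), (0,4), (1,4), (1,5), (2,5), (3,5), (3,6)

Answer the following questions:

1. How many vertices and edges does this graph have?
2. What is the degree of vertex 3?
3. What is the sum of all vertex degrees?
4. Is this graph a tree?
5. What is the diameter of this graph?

Count: 7 vertices, 7 edges.
Vertex 3 has neighbors [0, 5, 6], degree = 3.
Handshaking lemma: 2 * 7 = 14.
A tree on 7 vertices has 6 edges. This graph has 7 edges (1 extra). Not a tree.
Diameter (longest shortest path) = 3.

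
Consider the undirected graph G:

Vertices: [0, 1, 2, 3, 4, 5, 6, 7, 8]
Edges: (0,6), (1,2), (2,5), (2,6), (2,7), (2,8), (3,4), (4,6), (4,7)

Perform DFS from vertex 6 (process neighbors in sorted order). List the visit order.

DFS from vertex 6 (neighbors processed in ascending order):
Visit order: 6, 0, 2, 1, 5, 7, 4, 3, 8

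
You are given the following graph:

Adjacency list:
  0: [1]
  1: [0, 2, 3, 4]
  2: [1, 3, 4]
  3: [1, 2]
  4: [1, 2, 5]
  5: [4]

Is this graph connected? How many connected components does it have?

Checking connectivity: the graph has 1 connected component(s).
All vertices are reachable from each other. The graph IS connected.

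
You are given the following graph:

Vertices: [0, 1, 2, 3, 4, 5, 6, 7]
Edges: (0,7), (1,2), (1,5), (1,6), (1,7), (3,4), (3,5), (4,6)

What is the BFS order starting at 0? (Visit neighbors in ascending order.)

BFS from vertex 0 (neighbors processed in ascending order):
Visit order: 0, 7, 1, 2, 5, 6, 3, 4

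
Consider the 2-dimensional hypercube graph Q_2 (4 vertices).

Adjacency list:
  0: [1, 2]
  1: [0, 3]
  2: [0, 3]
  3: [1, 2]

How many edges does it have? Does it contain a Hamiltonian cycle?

Q_2 has 4 * 2 / 2 = 4 edges.
Q_2 (d >= 2) always has a Hamiltonian cycle: a 2-bit cyclic Gray code visits every vertex exactly once and returns to the start.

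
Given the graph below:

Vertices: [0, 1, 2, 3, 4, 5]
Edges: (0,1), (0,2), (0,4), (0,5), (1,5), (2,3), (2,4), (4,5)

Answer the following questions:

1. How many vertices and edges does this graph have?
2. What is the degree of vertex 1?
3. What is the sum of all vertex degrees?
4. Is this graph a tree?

Count: 6 vertices, 8 edges.
Vertex 1 has neighbors [0, 5], degree = 2.
Handshaking lemma: 2 * 8 = 16.
A tree on 6 vertices has 5 edges. This graph has 8 edges (3 extra). Not a tree.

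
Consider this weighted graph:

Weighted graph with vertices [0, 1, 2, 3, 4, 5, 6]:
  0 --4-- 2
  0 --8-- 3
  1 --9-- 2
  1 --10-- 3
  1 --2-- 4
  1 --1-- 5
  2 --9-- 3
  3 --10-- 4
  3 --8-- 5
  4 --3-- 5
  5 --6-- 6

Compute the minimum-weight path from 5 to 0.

Using Dijkstra's algorithm from vertex 5:
Shortest path: 5 -> 1 -> 2 -> 0
Total weight: 1 + 9 + 4 = 14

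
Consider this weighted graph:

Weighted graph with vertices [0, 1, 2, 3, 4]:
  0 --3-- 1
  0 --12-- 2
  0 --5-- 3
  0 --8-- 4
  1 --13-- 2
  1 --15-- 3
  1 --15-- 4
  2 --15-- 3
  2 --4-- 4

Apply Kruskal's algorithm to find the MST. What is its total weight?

Applying Kruskal's algorithm (sort edges by weight, add if no cycle):
  Add (0,1) w=3
  Add (2,4) w=4
  Add (0,3) w=5
  Add (0,4) w=8
  Skip (0,2) w=12 (creates cycle)
  Skip (1,2) w=13 (creates cycle)
  Skip (1,3) w=15 (creates cycle)
  Skip (1,4) w=15 (creates cycle)
  Skip (2,3) w=15 (creates cycle)
MST weight = 20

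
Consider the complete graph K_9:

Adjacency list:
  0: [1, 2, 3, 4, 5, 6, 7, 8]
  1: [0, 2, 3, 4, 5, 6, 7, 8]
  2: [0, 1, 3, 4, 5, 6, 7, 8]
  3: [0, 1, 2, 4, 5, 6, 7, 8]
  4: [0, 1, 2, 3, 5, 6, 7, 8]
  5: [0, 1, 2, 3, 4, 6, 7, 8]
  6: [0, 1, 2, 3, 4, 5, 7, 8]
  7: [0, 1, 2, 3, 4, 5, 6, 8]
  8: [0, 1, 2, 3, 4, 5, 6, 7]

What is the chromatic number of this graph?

In K_9, every vertex is adjacent to every other vertex.
Each vertex needs a unique color.
Chromatic number = 9.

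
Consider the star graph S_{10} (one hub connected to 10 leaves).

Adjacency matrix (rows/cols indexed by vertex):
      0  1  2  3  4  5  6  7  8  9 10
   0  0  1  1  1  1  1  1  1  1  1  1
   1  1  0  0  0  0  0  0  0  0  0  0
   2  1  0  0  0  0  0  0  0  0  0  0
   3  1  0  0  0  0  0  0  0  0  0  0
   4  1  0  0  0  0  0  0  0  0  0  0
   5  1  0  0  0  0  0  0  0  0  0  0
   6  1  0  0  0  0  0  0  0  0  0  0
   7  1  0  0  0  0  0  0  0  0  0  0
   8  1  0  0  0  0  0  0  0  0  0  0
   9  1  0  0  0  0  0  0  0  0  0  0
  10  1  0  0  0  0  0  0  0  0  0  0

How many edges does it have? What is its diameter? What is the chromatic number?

Star graph S_{10}: the hub connects to all 10 leaves.
Edges = 10.
Diameter = 2 (any leaf to hub is 1, leaf to leaf through hub is 2).
Star graphs are bipartite (hub vs leaves), so chromatic number = 2.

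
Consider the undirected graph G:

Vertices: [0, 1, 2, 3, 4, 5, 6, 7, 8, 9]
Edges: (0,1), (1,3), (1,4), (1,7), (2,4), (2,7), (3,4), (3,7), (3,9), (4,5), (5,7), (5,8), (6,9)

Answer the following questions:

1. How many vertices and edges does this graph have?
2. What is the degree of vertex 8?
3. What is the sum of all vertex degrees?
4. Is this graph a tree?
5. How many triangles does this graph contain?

Count: 10 vertices, 13 edges.
Vertex 8 has neighbors [5], degree = 1.
Handshaking lemma: 2 * 13 = 26.
A tree on 10 vertices has 9 edges. This graph has 13 edges (4 extra). Not a tree.
Number of triangles = 2.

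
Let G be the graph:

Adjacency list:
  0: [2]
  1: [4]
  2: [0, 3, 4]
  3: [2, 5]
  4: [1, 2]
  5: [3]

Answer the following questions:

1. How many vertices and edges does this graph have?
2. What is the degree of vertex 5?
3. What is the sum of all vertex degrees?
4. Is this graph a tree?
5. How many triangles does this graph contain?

Count: 6 vertices, 5 edges.
Vertex 5 has neighbors [3], degree = 1.
Handshaking lemma: 2 * 5 = 10.
A graph is a tree iff it is connected and has exactly n-1 edges. This graph is connected (all 6 vertices in one component) and has 6-1 = 5 edges. It is a tree.
Number of triangles = 0.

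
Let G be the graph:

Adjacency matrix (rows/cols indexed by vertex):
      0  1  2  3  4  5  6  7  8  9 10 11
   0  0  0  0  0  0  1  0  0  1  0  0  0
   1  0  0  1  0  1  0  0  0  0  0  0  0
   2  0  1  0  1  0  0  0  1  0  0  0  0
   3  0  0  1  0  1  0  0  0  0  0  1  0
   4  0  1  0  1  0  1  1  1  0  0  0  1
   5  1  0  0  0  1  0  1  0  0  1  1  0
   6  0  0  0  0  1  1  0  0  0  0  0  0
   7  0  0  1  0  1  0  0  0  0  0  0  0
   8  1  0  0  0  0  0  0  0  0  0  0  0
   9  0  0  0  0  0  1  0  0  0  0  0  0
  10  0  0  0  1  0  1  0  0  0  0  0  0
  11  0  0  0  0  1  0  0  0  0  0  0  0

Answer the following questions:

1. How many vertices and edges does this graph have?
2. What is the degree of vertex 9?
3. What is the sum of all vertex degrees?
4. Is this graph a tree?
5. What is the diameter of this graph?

Count: 12 vertices, 15 edges.
Vertex 9 has neighbors [5], degree = 1.
Handshaking lemma: 2 * 15 = 30.
A tree on 12 vertices has 11 edges. This graph has 15 edges (4 extra). Not a tree.
Diameter (longest shortest path) = 5.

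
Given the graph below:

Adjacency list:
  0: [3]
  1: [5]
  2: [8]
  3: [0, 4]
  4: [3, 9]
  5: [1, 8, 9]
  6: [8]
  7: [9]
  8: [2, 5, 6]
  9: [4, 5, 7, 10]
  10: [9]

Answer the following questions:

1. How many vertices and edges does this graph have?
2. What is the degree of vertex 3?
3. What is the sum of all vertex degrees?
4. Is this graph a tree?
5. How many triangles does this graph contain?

Count: 11 vertices, 10 edges.
Vertex 3 has neighbors [0, 4], degree = 2.
Handshaking lemma: 2 * 10 = 20.
A graph is a tree iff it is connected and has exactly n-1 edges. This graph is connected (all 11 vertices in one component) and has 11-1 = 10 edges. It is a tree.
Number of triangles = 0.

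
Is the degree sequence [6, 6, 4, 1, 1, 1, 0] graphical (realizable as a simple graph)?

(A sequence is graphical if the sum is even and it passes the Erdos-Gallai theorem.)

Sum of degrees = 19. Sum is odd, so the sequence is NOT graphical.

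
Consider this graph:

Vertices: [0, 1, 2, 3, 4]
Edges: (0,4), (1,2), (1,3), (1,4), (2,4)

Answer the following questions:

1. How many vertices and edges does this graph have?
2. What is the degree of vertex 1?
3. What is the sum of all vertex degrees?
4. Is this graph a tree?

Count: 5 vertices, 5 edges.
Vertex 1 has neighbors [2, 3, 4], degree = 3.
Handshaking lemma: 2 * 5 = 10.
A tree on 5 vertices has 4 edges. This graph has 5 edges (1 extra). Not a tree.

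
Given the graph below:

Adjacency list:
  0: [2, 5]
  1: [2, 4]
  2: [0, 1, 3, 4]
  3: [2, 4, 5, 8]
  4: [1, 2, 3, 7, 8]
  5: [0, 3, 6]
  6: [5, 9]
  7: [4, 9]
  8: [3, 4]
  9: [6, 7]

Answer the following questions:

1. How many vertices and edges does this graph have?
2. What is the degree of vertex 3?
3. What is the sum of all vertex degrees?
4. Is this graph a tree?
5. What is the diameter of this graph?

Count: 10 vertices, 14 edges.
Vertex 3 has neighbors [2, 4, 5, 8], degree = 4.
Handshaking lemma: 2 * 14 = 28.
A tree on 10 vertices has 9 edges. This graph has 14 edges (5 extra). Not a tree.
Diameter (longest shortest path) = 4.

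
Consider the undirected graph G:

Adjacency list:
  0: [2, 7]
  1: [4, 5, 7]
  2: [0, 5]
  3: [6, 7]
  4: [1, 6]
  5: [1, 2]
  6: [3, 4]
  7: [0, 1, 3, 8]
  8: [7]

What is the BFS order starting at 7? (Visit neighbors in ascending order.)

BFS from vertex 7 (neighbors processed in ascending order):
Visit order: 7, 0, 1, 3, 8, 2, 4, 5, 6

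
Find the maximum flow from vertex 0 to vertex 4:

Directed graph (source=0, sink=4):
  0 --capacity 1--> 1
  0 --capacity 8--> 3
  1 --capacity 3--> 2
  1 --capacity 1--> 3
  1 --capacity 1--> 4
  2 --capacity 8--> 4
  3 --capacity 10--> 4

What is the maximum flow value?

Computing max flow:
  Flow on (0->1): 1/1
  Flow on (0->3): 8/8
  Flow on (1->4): 1/1
  Flow on (3->4): 8/10
Maximum flow = 9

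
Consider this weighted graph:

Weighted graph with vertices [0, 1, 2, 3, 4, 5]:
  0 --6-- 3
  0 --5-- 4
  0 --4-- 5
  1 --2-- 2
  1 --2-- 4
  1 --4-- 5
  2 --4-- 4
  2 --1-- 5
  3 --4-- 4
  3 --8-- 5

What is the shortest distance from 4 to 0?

Using Dijkstra's algorithm from vertex 4:
Shortest path: 4 -> 0
Total weight: 5 = 5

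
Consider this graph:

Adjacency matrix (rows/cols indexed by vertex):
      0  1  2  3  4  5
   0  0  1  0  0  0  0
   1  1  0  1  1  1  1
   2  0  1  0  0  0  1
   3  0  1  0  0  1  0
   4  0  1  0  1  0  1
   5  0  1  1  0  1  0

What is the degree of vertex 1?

Vertex 1 has neighbors [0, 2, 3, 4, 5], so deg(1) = 5.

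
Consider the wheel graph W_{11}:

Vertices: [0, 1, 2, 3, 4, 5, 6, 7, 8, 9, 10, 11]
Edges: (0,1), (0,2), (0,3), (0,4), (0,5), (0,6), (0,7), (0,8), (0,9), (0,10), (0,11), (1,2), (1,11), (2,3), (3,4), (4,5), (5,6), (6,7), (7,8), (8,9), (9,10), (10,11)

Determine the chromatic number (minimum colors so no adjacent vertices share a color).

W_{11} = C_{11} plus a hub adjacent to every cycle vertex.
The outer cycle needs 3 colors (odd cycle); the hub is adjacent to all of them so needs a fresh color.
Chromatic number = 3 + 1 = 4.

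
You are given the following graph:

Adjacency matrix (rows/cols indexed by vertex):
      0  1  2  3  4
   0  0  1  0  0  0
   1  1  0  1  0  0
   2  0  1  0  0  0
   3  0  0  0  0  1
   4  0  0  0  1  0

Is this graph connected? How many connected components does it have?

Checking connectivity: the graph has 2 connected component(s).
Components: [[0, 1, 2], [3, 4]]. The graph is NOT connected.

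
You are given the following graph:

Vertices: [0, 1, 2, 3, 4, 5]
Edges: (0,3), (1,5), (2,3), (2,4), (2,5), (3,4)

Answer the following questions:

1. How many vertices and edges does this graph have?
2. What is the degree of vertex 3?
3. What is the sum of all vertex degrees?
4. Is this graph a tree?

Count: 6 vertices, 6 edges.
Vertex 3 has neighbors [0, 2, 4], degree = 3.
Handshaking lemma: 2 * 6 = 12.
A tree on 6 vertices has 5 edges. This graph has 6 edges (1 extra). Not a tree.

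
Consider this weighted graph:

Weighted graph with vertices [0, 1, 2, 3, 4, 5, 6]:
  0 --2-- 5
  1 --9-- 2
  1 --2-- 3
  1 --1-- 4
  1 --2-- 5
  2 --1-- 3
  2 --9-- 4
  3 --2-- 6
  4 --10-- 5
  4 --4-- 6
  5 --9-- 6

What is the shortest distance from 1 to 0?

Using Dijkstra's algorithm from vertex 1:
Shortest path: 1 -> 5 -> 0
Total weight: 2 + 2 = 4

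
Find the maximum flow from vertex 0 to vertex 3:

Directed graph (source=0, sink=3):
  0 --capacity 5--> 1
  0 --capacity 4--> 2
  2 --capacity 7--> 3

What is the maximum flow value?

Computing max flow:
  Flow on (0->2): 4/4
  Flow on (2->3): 4/7
Maximum flow = 4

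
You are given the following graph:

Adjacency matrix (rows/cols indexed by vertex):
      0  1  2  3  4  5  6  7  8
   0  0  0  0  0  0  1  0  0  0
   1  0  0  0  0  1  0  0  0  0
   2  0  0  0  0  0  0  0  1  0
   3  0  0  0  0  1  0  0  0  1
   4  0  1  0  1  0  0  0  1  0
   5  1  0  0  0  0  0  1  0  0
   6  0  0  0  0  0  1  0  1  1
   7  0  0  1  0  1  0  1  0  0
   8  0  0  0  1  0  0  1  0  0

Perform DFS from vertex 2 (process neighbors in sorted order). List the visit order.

DFS from vertex 2 (neighbors processed in ascending order):
Visit order: 2, 7, 4, 1, 3, 8, 6, 5, 0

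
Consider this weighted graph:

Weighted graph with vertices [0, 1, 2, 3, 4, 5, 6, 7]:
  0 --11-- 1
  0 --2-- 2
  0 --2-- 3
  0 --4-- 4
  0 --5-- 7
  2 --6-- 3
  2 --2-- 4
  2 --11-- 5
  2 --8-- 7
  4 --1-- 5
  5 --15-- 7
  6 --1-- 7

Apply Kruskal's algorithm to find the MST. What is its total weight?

Applying Kruskal's algorithm (sort edges by weight, add if no cycle):
  Add (4,5) w=1
  Add (6,7) w=1
  Add (0,3) w=2
  Add (0,2) w=2
  Add (2,4) w=2
  Skip (0,4) w=4 (creates cycle)
  Add (0,7) w=5
  Skip (2,3) w=6 (creates cycle)
  Skip (2,7) w=8 (creates cycle)
  Add (0,1) w=11
  Skip (2,5) w=11 (creates cycle)
  Skip (5,7) w=15 (creates cycle)
MST weight = 24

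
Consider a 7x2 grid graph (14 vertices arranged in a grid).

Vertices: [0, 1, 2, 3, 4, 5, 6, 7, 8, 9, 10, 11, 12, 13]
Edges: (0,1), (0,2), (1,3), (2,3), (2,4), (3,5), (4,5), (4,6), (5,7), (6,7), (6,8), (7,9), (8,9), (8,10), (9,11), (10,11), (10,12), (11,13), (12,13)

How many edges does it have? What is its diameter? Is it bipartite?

A 7x2 grid has 12 vertical edges and 7 horizontal edges.
Total edges = 12 + 7 = 19.
Diameter = (7-1) + (2-1) = 7 (corner to opposite corner).
Grid graphs are bipartite (checkerboard coloring).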